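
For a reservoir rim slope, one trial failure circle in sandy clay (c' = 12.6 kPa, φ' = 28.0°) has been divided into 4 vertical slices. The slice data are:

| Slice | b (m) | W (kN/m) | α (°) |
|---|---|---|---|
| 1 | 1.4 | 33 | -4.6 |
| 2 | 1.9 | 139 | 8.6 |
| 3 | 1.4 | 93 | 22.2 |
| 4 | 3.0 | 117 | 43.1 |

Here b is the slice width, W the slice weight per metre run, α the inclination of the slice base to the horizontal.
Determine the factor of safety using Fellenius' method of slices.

FS = 2.21

Ordinary method of slices: FS = Σ[c'·Δl_i + (W_i cosα_i)·tanφ'] / Σ W_i sinα_i, with Δl_i = b_i / cosα_i.
Slice 1: Δl = 1.4/cos(-4.6°) = 1.405 m; N'_1 = 33·cos(-4.6°) = 32.9; c'Δl = 17.70; W sinα = -2.6
Slice 2: Δl = 1.9/cos8.6° = 1.922 m; N'_2 = 139·cos8.6° = 137.4; c'Δl = 24.21; W sinα = 20.8
Slice 3: Δl = 1.4/cos22.2° = 1.512 m; N'_3 = 93·cos22.2° = 86.1; c'Δl = 19.05; W sinα = 35.1
Slice 4: Δl = 3.0/cos43.1° = 4.109 m; N'_4 = 117·cos43.1° = 85.4; c'Δl = 51.77; W sinα = 79.9
Σc'Δl = 112.7 kN/m; ΣN' = 341.9 kN/m; ΣW sinα = 133.2 kN/m
Resisting = 112.7 + 341.9·tan28.0° = 112.7 + 181.8 = 294.5 kN/m
FS = 294.5 / 133.2 = 2.211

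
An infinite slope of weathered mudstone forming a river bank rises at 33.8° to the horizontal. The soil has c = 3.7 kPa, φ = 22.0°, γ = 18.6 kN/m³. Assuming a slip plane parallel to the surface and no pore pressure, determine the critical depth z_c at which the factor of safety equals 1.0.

z_c = 1.09 m

Setting FS = 1.00 in FS = [c + γz cos²β tanφ] / [γz sinβ cosβ] and solving for z:
z = c / [γ cosβ (FS·sinβ − cosβ·tanφ)]
  = 3.7 / [18.6·cos33.8°·(1.00·sin33.8° − cos33.8°·tan22.0°)]
  = 3.7 / [18.6·0.8310·(1.00·0.5563 − 0.8310·0.4040)]
  = 3.7 / 3.4090 = 1.085 m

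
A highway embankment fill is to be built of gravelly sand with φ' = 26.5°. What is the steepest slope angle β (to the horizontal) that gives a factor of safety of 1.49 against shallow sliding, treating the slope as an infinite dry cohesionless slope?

For an infinite dry cohesionless slope FS = tanφ'/tanβ, so tanβ = tanφ' / FS.
tanβ = tan26.5° / 1.49 = 0.4986 / 1.49 = 0.3346
β = arctan(0.3346) = 18.50°

β = 18.5°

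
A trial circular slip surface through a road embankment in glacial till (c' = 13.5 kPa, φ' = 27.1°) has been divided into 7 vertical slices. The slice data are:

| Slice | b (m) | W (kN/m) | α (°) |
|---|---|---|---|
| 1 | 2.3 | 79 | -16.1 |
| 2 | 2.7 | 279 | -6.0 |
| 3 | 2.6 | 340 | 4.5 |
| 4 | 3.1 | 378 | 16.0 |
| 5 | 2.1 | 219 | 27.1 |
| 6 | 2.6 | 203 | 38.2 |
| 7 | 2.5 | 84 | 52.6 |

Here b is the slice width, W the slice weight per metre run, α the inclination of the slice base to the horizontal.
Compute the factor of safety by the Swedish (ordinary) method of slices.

Ordinary method of slices: FS = Σ[c'·Δl_i + (W_i cosα_i)·tanφ'] / Σ W_i sinα_i, with Δl_i = b_i / cosα_i.
Slice 1: Δl = 2.3/cos(-16.1°) = 2.394 m; N'_1 = 79·cos(-16.1°) = 75.9; c'Δl = 32.32; W sinα = -21.9
Slice 2: Δl = 2.7/cos(-6.0°) = 2.715 m; N'_2 = 279·cos(-6.0°) = 277.5; c'Δl = 36.65; W sinα = -29.2
Slice 3: Δl = 2.6/cos4.5° = 2.608 m; N'_3 = 340·cos4.5° = 339.0; c'Δl = 35.21; W sinα = 26.7
Slice 4: Δl = 3.1/cos16.0° = 3.225 m; N'_4 = 378·cos16.0° = 363.4; c'Δl = 43.54; W sinα = 104.2
Slice 5: Δl = 2.1/cos27.1° = 2.359 m; N'_5 = 219·cos27.1° = 195.0; c'Δl = 31.85; W sinα = 99.8
Slice 6: Δl = 2.6/cos38.2° = 3.308 m; N'_6 = 203·cos38.2° = 159.5; c'Δl = 44.66; W sinα = 125.5
Slice 7: Δl = 2.5/cos52.6° = 4.116 m; N'_7 = 84·cos52.6° = 51.0; c'Δl = 55.57; W sinα = 66.7
Σc'Δl = 279.8 kN/m; ΣN' = 1461.2 kN/m; ΣW sinα = 371.8 kN/m
Resisting = 279.8 + 1461.2·tan27.1° = 279.8 + 747.7 = 1027.5 kN/m
FS = 1027.5 / 371.8 = 2.763

FS = 2.76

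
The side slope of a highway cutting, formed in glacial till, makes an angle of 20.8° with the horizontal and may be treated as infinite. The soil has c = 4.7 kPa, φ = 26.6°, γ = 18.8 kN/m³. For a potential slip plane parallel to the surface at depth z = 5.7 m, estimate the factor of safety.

FS = 1.45

For an infinite slope with a slip plane parallel to the surface (no pore pressure): FS = [c + γz cos²β tanφ] / [γz sinβ cosβ].
γz = 18.8·5.7 = 107.16 kN/m²
Numerator = 4.7 + 107.16·cos²20.8°·tan26.6° = 4.7 + 107.16·0.8739·0.5008 = 51.595 kPa
Denominator = 107.16·sin20.8°·cos20.8° = 107.16·0.3551·0.9348 = 35.573 kPa
FS = 51.595 / 35.573 = 1.450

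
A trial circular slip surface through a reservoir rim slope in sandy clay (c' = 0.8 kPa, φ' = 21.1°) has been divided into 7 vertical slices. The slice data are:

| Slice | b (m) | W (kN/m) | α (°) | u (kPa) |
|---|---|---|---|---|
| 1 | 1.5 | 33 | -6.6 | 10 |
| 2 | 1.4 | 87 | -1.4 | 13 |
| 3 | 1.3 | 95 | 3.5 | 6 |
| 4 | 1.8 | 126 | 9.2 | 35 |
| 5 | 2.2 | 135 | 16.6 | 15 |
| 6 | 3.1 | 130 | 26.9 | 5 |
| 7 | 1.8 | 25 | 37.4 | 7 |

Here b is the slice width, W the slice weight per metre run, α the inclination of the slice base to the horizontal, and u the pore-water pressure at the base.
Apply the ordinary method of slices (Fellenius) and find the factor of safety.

FS = 1.34

Ordinary method of slices: FS = Σ[c'·Δl_i + (W_i cosα_i − u_i·Δl_i)·tanφ'] / Σ W_i sinα_i, with Δl_i = b_i / cosα_i.
Slice 1: Δl = 1.5/cos(-6.6°) = 1.510 m; N'_1 = 33·cos(-6.6°) − 10·1.510 = 17.7; c'Δl = 1.21; W sinα = -3.8
Slice 2: Δl = 1.4/cos(-1.4°) = 1.400 m; N'_2 = 87·cos(-1.4°) − 13·1.400 = 68.8; c'Δl = 1.12; W sinα = -2.1
Slice 3: Δl = 1.3/cos3.5° = 1.302 m; N'_3 = 95·cos3.5° − 6·1.302 = 87.0; c'Δl = 1.04; W sinα = 5.8
Slice 4: Δl = 1.8/cos9.2° = 1.823 m; N'_4 = 126·cos9.2° − 35·1.823 = 60.6; c'Δl = 1.46; W sinα = 20.1
Slice 5: Δl = 2.2/cos16.6° = 2.296 m; N'_5 = 135·cos16.6° − 15·2.296 = 94.9; c'Δl = 1.84; W sinα = 38.6
Slice 6: Δl = 3.1/cos26.9° = 3.476 m; N'_6 = 130·cos26.9° − 5·3.476 = 98.6; c'Δl = 2.78; W sinα = 58.8
Slice 7: Δl = 1.8/cos37.4° = 2.266 m; N'_7 = 25·cos37.4° − 7·2.266 = 4.0; c'Δl = 1.81; W sinα = 15.2
Σc'Δl = 11.3 kN/m; ΣN' = 431.5 kN/m; ΣW sinα = 132.6 kN/m
Resisting = 11.3 + 431.5·tan21.1° = 11.3 + 166.5 = 177.8 kN/m
FS = 177.8 / 132.6 = 1.341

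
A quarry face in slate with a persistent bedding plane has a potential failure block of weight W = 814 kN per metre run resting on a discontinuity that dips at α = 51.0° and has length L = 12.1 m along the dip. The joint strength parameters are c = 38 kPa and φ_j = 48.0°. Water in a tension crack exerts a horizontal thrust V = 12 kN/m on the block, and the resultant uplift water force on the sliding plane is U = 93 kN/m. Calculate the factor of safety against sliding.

FS = 1.43

Resolving the block weight along and normal to the plane and applying the Mohr–Coulomb strength on the joint:
N' = W cosα − U − V sinα = 814·cos51.0° − 93 − 12·sin51.0° = 409.9 kN/m
Driving force T = W sinα + V cosα = 814·sin51.0° + 12·cos51.0° = 640.1 kN/m
Resisting force R = c·L + N'·tanφ_j = 38·12.1 + 409.9·tan48.0° = 459.8 + 455.3 = 915.1 kN/m
FS = R / T = 915.1 / 640.1 = 1.429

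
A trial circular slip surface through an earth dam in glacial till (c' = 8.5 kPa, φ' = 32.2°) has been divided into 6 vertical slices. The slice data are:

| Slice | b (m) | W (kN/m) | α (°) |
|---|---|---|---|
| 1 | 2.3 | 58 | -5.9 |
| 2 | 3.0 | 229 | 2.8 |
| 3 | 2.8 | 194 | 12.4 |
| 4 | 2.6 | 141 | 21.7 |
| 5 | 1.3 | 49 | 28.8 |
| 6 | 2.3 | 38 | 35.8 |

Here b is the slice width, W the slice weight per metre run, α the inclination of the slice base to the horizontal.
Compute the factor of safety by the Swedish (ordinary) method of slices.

FS = 3.86

Ordinary method of slices: FS = Σ[c'·Δl_i + (W_i cosα_i)·tanφ'] / Σ W_i sinα_i, with Δl_i = b_i / cosα_i.
Slice 1: Δl = 2.3/cos(-5.9°) = 2.312 m; N'_1 = 58·cos(-5.9°) = 57.7; c'Δl = 19.65; W sinα = -6.0
Slice 2: Δl = 3.0/cos2.8° = 3.004 m; N'_2 = 229·cos2.8° = 228.7; c'Δl = 25.53; W sinα = 11.2
Slice 3: Δl = 2.8/cos12.4° = 2.867 m; N'_3 = 194·cos12.4° = 189.5; c'Δl = 24.37; W sinα = 41.7
Slice 4: Δl = 2.6/cos21.7° = 2.798 m; N'_4 = 141·cos21.7° = 131.0; c'Δl = 23.79; W sinα = 52.1
Slice 5: Δl = 1.3/cos28.8° = 1.483 m; N'_5 = 49·cos28.8° = 42.9; c'Δl = 12.61; W sinα = 23.6
Slice 6: Δl = 2.3/cos35.8° = 2.836 m; N'_6 = 38·cos35.8° = 30.8; c'Δl = 24.10; W sinα = 22.2
Σc'Δl = 130.1 kN/m; ΣN' = 680.7 kN/m; ΣW sinα = 144.9 kN/m
Resisting = 130.1 + 680.7·tan32.2° = 130.1 + 428.6 = 558.7 kN/m
FS = 558.7 / 144.9 = 3.857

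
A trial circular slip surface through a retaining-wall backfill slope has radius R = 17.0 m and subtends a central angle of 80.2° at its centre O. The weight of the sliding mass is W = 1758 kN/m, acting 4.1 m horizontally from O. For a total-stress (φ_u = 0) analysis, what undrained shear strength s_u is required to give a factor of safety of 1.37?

s_u = 24.4 kPa

FS = s_u·L_a·R / (W·d), so s_u = FS·W·d / (L_a·R).
Arc length L_a = R·θ = 17.0·(80.2°·π/180) = 17.0·1.3998 = 23.80 m
s_u = 1.37·1758·4.1 / (23.80·17.0) = 9874.7 / 404.53 = 24.41 kPa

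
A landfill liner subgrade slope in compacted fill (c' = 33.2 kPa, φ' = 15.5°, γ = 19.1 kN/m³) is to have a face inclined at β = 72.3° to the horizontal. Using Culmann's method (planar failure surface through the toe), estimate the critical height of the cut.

Culmann's analysis gives the critical failure plane at α_cr = (β + φ')/2 = (72.3 + 15.5)/2 = 43.9°, and the critical height
H_c = (4c'/γ) · sinβ cosφ' / [1 − cos(β − φ')]
    = (4·33.2/19.1) · sin72.3°·cos15.5° / [1 − cos(56.8°)]
    = 6.953 · 0.9527·0.9636 / [1 − 0.5476]
    = 6.953 · 0.9180 / 0.4524
    = 14.11 m

H_c = 14.11 m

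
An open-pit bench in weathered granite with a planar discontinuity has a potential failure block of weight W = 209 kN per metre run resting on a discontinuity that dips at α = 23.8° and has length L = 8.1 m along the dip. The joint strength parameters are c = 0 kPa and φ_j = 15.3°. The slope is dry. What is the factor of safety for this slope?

Resolving the block weight along and normal to the plane and applying the Mohr–Coulomb strength on the joint:
N' = W cosα = 209·cos23.8° = 191.2 kN/m
Driving force T = W sinα = 209·sin23.8° = 84.3 kN/m
Resisting force R = c·L + N'·tanφ_j = 0·8.1 + 191.2·tan15.3° = 0.0 + 52.3 = 52.3 kN/m
FS = R / T = 52.3 / 84.3 = 0.620

FS = 0.62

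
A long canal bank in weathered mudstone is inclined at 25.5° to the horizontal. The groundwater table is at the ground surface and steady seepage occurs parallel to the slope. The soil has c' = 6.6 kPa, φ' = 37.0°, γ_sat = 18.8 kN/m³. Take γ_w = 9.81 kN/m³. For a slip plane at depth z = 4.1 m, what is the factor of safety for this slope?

With seepage parallel to the slope and the water table at the surface, the effective normal stress on the slip plane uses the buoyant unit weight γ' = γ_sat − γ_w while the driving shear stress uses γ_sat:
FS = [c' + γ' z cos²β tanφ'] / [γ_sat z sinβ cosβ]
γ' = 18.8 − 9.81 = 8.99 kN/m³
Numerator = 6.6 + 8.99·4.1·cos²25.5°·tan37.0° = 6.6 + 8.99·4.1·0.8147·0.7536 = 29.227 kPa
Denominator = 18.8·4.1·sin25.5°·cos25.5° = 18.8·4.1·0.4305·0.9026 = 29.951 kPa
FS = 29.227 / 29.951 = 0.976

FS = 0.98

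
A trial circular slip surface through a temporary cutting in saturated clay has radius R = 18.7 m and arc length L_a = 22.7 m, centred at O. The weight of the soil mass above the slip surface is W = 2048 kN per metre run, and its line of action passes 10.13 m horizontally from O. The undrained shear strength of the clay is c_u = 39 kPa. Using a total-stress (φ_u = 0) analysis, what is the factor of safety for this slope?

Taking moments about the centre O, the resisting moment is provided by the undrained shear strength acting along the arc:
M_R = c_u·L_a·R = 39·22.70·18.7 = 16555.1 kN·m/m
M_D = W·d = 2048·10.13 = 20746.2 kN·m/m
FS = M_R / M_D = 16555.1 / 20746.2 = 0.798

FS = 0.80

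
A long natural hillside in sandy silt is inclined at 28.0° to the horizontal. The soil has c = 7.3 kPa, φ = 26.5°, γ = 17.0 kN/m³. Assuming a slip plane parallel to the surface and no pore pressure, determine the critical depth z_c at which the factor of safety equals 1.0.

z_c = 16.63 m

Setting FS = 1.00 in FS = [c + γz cos²β tanφ] / [γz sinβ cosβ] and solving for z:
z = c / [γ cosβ (FS·sinβ − cosβ·tanφ)]
  = 7.3 / [17.0·cos28.0°·(1.00·sin28.0° − cos28.0°·tan26.5°)]
  = 7.3 / [17.0·0.8829·(1.00·0.4695 − 0.8829·0.4986)]
  = 7.3 / 0.4390 = 16.627 m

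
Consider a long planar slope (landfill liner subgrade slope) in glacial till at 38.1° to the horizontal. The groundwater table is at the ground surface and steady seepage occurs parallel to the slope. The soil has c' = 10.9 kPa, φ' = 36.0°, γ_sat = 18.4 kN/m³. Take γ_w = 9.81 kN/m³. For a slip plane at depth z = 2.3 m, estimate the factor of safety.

FS = 0.96

With seepage parallel to the slope and the water table at the surface, the effective normal stress on the slip plane uses the buoyant unit weight γ' = γ_sat − γ_w while the driving shear stress uses γ_sat:
FS = [c' + γ' z cos²β tanφ'] / [γ_sat z sinβ cosβ]
γ' = 18.4 − 9.81 = 8.59 kN/m³
Numerator = 10.9 + 8.59·2.3·cos²38.1°·tan36.0° = 10.9 + 8.59·2.3·0.6193·0.7265 = 19.789 kPa
Denominator = 18.4·2.3·sin38.1°·cos38.1° = 18.4·2.3·0.6170·0.7869 = 20.549 kPa
FS = 19.789 / 20.549 = 0.963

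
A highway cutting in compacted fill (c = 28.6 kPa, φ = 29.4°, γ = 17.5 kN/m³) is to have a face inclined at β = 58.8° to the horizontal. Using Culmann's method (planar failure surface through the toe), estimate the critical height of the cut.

H_c = 37.83 m

Culmann's analysis gives the critical failure plane at α_cr = (β + φ)/2 = (58.8 + 29.4)/2 = 44.1°, and the critical height
H_c = (4c/γ) · sinβ cosφ / [1 − cos(β − φ)]
    = (4·28.6/17.5) · sin58.8°·cos29.4° / [1 − cos(29.4°)]
    = 6.537 · 0.8554·0.8712 / [1 − 0.8712]
    = 6.537 · 0.7452 / 0.1288
    = 37.83 m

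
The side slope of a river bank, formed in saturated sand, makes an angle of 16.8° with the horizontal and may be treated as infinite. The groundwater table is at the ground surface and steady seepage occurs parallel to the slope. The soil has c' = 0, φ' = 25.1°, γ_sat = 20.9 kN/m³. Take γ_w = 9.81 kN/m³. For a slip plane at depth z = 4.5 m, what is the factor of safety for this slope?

With seepage parallel to the slope and the water table at the surface, the effective normal stress on the slip plane uses the buoyant unit weight γ' = γ_sat − γ_w while the driving shear stress uses γ_sat:
FS = [c' + γ' z cos²β tanφ'] / [γ_sat z sinβ cosβ]
(For c' = 0 this reduces to FS = (γ'/γ_sat)·tanφ'/tanβ.)
γ' = 20.9 − 9.81 = 11.09 kN/m³
Numerator = 0.0 + 11.09·4.5·cos²16.8°·tan25.1° = 0.0 + 11.09·4.5·0.9165·0.4684 = 21.424 kPa
Denominator = 20.9·4.5·sin16.8°·cos16.8° = 20.9·4.5·0.2890·0.9573 = 26.023 kPa
FS = 21.424 / 26.023 = 0.823

FS = 0.82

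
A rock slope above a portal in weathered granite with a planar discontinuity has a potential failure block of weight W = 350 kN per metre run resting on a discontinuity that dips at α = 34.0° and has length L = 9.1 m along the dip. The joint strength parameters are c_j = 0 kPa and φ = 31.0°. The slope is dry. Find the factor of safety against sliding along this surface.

FS = 0.89

Resolving the block weight along and normal to the plane and applying the Mohr–Coulomb strength on the joint:
N' = W cosα = 350·cos34.0° = 290.2 kN/m
Driving force T = W sinα = 350·sin34.0° = 195.7 kN/m
Resisting force R = c_j·L + N'·tanφ = 0·9.1 + 290.2·tan31.0° = 0.0 + 174.3 = 174.3 kN/m
FS = R / T = 174.3 / 195.7 = 0.891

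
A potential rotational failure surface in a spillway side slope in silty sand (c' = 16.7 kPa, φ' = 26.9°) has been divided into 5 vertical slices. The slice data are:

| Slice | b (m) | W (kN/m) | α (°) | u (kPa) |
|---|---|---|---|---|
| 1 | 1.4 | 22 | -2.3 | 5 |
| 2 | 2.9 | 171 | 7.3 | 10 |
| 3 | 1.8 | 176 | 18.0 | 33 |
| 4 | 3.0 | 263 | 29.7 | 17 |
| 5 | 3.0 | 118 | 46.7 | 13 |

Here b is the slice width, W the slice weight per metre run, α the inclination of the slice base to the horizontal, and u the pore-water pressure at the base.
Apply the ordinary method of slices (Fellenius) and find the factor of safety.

Ordinary method of slices: FS = Σ[c'·Δl_i + (W_i cosα_i − u_i·Δl_i)·tanφ'] / Σ W_i sinα_i, with Δl_i = b_i / cosα_i.
Slice 1: Δl = 1.4/cos(-2.3°) = 1.401 m; N'_1 = 22·cos(-2.3°) − 5·1.401 = 15.0; c'Δl = 23.40; W sinα = -0.9
Slice 2: Δl = 2.9/cos7.3° = 2.924 m; N'_2 = 171·cos7.3° − 10·2.924 = 140.4; c'Δl = 48.83; W sinα = 21.7
Slice 3: Δl = 1.8/cos18.0° = 1.893 m; N'_3 = 176·cos18.0° − 33·1.893 = 104.9; c'Δl = 31.61; W sinα = 54.4
Slice 4: Δl = 3.0/cos29.7° = 3.454 m; N'_4 = 263·cos29.7° − 17·3.454 = 169.7; c'Δl = 57.68; W sinα = 130.3
Slice 5: Δl = 3.0/cos46.7° = 4.374 m; N'_5 = 118·cos46.7° − 13·4.374 = 24.1; c'Δl = 73.05; W sinα = 85.9
Σc'Δl = 234.6 kN/m; ΣN' = 454.1 kN/m; ΣW sinα = 291.4 kN/m
Resisting = 234.6 + 454.1·tan26.9° = 234.6 + 230.4 = 464.9 kN/m
FS = 464.9 / 291.4 = 1.595

FS = 1.60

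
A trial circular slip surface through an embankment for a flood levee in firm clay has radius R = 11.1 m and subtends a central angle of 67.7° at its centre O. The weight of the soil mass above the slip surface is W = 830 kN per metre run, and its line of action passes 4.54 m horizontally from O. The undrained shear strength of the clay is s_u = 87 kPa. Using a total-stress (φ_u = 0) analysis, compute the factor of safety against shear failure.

FS = 3.36

Taking moments about the centre O, the resisting moment is provided by the undrained shear strength acting along the arc:
Arc length L_a = R·θ = 11.1·(67.7°·π/180) = 11.1·1.1816 = 13.12 m
M_R = s_u·L_a·R = 87·13.12·11.1 = 12665.8 kN·m/m
M_D = W·d = 830·4.54 = 3768.2 kN·m/m
FS = M_R / M_D = 12665.8 / 3768.2 = 3.361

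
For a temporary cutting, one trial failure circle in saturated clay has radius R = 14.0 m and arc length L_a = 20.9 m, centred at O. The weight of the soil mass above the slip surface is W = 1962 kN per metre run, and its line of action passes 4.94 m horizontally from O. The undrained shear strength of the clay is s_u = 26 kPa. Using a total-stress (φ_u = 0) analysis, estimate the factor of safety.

Taking moments about the centre O, the resisting moment is provided by the undrained shear strength acting along the arc:
M_R = s_u·L_a·R = 26·20.90·14.0 = 7607.6 kN·m/m
M_D = W·d = 1962·4.94 = 9692.3 kN·m/m
FS = M_R / M_D = 7607.6 / 9692.3 = 0.785

FS = 0.78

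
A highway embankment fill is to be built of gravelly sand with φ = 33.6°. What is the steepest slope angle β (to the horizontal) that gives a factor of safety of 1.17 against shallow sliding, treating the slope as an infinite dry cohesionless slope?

β = 29.6°

For an infinite dry cohesionless slope FS = tanφ/tanβ, so tanβ = tanφ / FS.
tanβ = tan33.6° / 1.17 = 0.6644 / 1.17 = 0.5679
β = arctan(0.5679) = 29.59°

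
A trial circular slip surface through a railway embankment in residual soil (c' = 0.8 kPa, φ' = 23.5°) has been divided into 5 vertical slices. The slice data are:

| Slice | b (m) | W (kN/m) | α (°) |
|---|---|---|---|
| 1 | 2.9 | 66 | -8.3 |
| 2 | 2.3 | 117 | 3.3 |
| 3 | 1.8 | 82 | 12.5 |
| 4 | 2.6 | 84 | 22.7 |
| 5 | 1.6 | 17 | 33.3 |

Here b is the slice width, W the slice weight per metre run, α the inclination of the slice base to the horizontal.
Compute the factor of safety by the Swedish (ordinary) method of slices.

Ordinary method of slices: FS = Σ[c'·Δl_i + (W_i cosα_i)·tanφ'] / Σ W_i sinα_i, with Δl_i = b_i / cosα_i.
Slice 1: Δl = 2.9/cos(-8.3°) = 2.931 m; N'_1 = 66·cos(-8.3°) = 65.3; c'Δl = 2.34; W sinα = -9.5
Slice 2: Δl = 2.3/cos3.3° = 2.304 m; N'_2 = 117·cos3.3° = 116.8; c'Δl = 1.84; W sinα = 6.7
Slice 3: Δl = 1.8/cos12.5° = 1.844 m; N'_3 = 82·cos12.5° = 80.1; c'Δl = 1.47; W sinα = 17.7
Slice 4: Δl = 2.6/cos22.7° = 2.818 m; N'_4 = 84·cos22.7° = 77.5; c'Δl = 2.25; W sinα = 32.4
Slice 5: Δl = 1.6/cos33.3° = 1.914 m; N'_5 = 17·cos33.3° = 14.2; c'Δl = 1.53; W sinα = 9.3
Σc'Δl = 9.4 kN/m; ΣN' = 353.9 kN/m; ΣW sinα = 56.7 kN/m
Resisting = 9.4 + 353.9·tan23.5° = 9.4 + 153.9 = 163.3 kN/m
FS = 163.3 / 56.7 = 2.880

FS = 2.88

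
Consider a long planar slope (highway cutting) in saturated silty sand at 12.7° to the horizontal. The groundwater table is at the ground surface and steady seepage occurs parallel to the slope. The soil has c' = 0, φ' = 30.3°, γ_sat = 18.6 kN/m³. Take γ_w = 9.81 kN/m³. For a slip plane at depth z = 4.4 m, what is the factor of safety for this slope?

FS = 1.23

With seepage parallel to the slope and the water table at the surface, the effective normal stress on the slip plane uses the buoyant unit weight γ' = γ_sat − γ_w while the driving shear stress uses γ_sat:
FS = [c' + γ' z cos²β tanφ'] / [γ_sat z sinβ cosβ]
(For c' = 0 this reduces to FS = (γ'/γ_sat)·tanφ'/tanβ.)
γ' = 18.6 − 9.81 = 8.79 kN/m³
Numerator = 0.0 + 8.79·4.4·cos²12.7°·tan30.3° = 0.0 + 8.79·4.4·0.9517·0.5844 = 21.508 kPa
Denominator = 18.6·4.4·sin12.7°·cos12.7° = 18.6·4.4·0.2198·0.9755 = 17.552 kPa
FS = 21.508 / 17.552 = 1.225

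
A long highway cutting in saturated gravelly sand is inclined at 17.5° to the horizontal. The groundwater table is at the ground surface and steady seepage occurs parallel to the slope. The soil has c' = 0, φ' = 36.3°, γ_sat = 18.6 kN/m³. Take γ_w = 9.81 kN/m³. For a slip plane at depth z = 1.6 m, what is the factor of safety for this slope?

FS = 1.10

With seepage parallel to the slope and the water table at the surface, the effective normal stress on the slip plane uses the buoyant unit weight γ' = γ_sat − γ_w while the driving shear stress uses γ_sat:
FS = [c' + γ' z cos²β tanφ'] / [γ_sat z sinβ cosβ]
(For c' = 0 this reduces to FS = (γ'/γ_sat)·tanφ'/tanβ.)
γ' = 18.6 − 9.81 = 8.79 kN/m³
Numerator = 0.0 + 8.79·1.6·cos²17.5°·tan36.3° = 0.0 + 8.79·1.6·0.9096·0.7346 = 9.397 kPa
Denominator = 18.6·1.6·sin17.5°·cos17.5° = 18.6·1.6·0.3007·0.9537 = 8.535 kPa
FS = 9.397 / 8.535 = 1.101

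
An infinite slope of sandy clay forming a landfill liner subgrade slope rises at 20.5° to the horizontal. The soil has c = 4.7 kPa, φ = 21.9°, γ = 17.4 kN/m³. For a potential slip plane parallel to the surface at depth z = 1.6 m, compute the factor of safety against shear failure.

FS = 1.59

For an infinite slope with a slip plane parallel to the surface (no pore pressure): FS = [c + γz cos²β tanφ] / [γz sinβ cosβ].
γz = 17.4·1.6 = 27.84 kN/m²
Numerator = 4.7 + 27.84·cos²20.5°·tan21.9° = 4.7 + 27.84·0.8774·0.4020 = 14.519 kPa
Denominator = 27.84·sin20.5°·cos20.5° = 27.84·0.3502·0.9367 = 9.132 kPa
FS = 14.519 / 9.132 = 1.590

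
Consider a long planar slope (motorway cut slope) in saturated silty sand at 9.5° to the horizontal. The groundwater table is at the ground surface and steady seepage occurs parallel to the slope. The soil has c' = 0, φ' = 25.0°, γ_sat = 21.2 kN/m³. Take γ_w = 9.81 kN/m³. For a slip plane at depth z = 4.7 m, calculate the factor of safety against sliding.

FS = 1.50

With seepage parallel to the slope and the water table at the surface, the effective normal stress on the slip plane uses the buoyant unit weight γ' = γ_sat − γ_w while the driving shear stress uses γ_sat:
FS = [c' + γ' z cos²β tanφ'] / [γ_sat z sinβ cosβ]
(For c' = 0 this reduces to FS = (γ'/γ_sat)·tanφ'/tanβ.)
γ' = 21.2 − 9.81 = 11.39 kN/m³
Numerator = 0.0 + 11.39·4.7·cos²9.5°·tan25.0° = 0.0 + 11.39·4.7·0.9728·0.4663 = 24.283 kPa
Denominator = 21.2·4.7·sin9.5°·cos9.5° = 21.2·4.7·0.1650·0.9863 = 16.220 kPa
FS = 24.283 / 16.220 = 1.497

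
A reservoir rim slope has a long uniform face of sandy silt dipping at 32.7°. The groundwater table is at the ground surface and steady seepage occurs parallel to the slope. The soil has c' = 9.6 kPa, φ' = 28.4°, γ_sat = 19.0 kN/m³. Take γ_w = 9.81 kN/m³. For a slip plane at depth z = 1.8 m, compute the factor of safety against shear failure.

FS = 1.02

With seepage parallel to the slope and the water table at the surface, the effective normal stress on the slip plane uses the buoyant unit weight γ' = γ_sat − γ_w while the driving shear stress uses γ_sat:
FS = [c' + γ' z cos²β tanφ'] / [γ_sat z sinβ cosβ]
γ' = 19.0 − 9.81 = 9.19 kN/m³
Numerator = 9.6 + 9.19·1.8·cos²32.7°·tan28.4° = 9.6 + 9.19·1.8·0.7081·0.5407 = 15.934 kPa
Denominator = 19.0·1.8·sin32.7°·cos32.7° = 19.0·1.8·0.5402·0.8415 = 15.548 kPa
FS = 15.934 / 15.548 = 1.025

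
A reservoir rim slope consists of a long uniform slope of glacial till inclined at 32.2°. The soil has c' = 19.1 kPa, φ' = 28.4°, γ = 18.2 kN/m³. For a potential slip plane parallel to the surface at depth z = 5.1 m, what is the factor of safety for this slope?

FS = 1.31

For an infinite slope with a slip plane parallel to the surface (no pore pressure): FS = [c' + γz cos²β tanφ'] / [γz sinβ cosβ].
γz = 18.2·5.1 = 92.82 kN/m²
Numerator = 19.1 + 92.82·cos²32.2°·tan28.4° = 19.1 + 92.82·0.7160·0.5407 = 55.036 kPa
Denominator = 92.82·sin32.2°·cos32.2° = 92.82·0.5329·0.8462 = 41.854 kPa
FS = 55.036 / 41.854 = 1.315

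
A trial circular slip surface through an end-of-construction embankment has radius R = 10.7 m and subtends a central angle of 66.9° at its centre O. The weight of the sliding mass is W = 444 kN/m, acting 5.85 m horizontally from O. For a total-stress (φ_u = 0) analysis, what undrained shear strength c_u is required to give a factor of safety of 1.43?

FS = c_u·L_a·R / (W·d), so c_u = FS·W·d / (L_a·R).
Arc length L_a = R·θ = 10.7·(66.9°·π/180) = 10.7·1.1676 = 12.49 m
c_u = 1.43·444·5.85 / (12.49·10.7) = 3714.3 / 133.68 = 27.78 kPa

c_u = 27.8 kPa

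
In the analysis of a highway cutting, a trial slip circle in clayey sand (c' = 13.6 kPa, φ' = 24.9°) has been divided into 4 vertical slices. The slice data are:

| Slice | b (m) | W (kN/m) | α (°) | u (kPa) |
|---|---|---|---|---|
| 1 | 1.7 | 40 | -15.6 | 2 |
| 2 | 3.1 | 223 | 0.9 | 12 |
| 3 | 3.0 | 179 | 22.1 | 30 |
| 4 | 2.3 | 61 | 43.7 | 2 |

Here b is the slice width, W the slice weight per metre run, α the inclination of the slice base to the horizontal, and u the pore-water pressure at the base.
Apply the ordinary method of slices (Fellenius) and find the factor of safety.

FS = 2.99

Ordinary method of slices: FS = Σ[c'·Δl_i + (W_i cosα_i − u_i·Δl_i)·tanφ'] / Σ W_i sinα_i, with Δl_i = b_i / cosα_i.
Slice 1: Δl = 1.7/cos(-15.6°) = 1.765 m; N'_1 = 40·cos(-15.6°) − 2·1.765 = 35.0; c'Δl = 24.00; W sinα = -10.8
Slice 2: Δl = 3.1/cos0.9° = 3.100 m; N'_2 = 223·cos0.9° − 12·3.100 = 185.8; c'Δl = 42.17; W sinα = 3.5
Slice 3: Δl = 3.0/cos22.1° = 3.238 m; N'_3 = 179·cos22.1° − 30·3.238 = 68.7; c'Δl = 44.04; W sinα = 67.3
Slice 4: Δl = 2.3/cos43.7° = 3.181 m; N'_4 = 61·cos43.7° − 2·3.181 = 37.7; c'Δl = 43.27; W sinα = 42.1
Σc'Δl = 153.5 kN/m; ΣN' = 327.2 kN/m; ΣW sinα = 102.2 kN/m
Resisting = 153.5 + 327.2·tan24.9° = 153.5 + 151.9 = 305.4 kN/m
FS = 305.4 / 102.2 = 2.987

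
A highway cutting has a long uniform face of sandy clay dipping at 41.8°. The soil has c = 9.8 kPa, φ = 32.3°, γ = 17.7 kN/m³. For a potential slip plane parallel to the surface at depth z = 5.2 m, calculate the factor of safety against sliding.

For an infinite slope with a slip plane parallel to the surface (no pore pressure): FS = [c + γz cos²β tanφ] / [γz sinβ cosβ].
γz = 17.7·5.2 = 92.04 kN/m²
Numerator = 9.8 + 92.04·cos²41.8°·tan32.3° = 9.8 + 92.04·0.5557·0.6322 = 42.136 kPa
Denominator = 92.04·sin41.8°·cos41.8° = 92.04·0.6665·0.7455 = 45.733 kPa
FS = 42.136 / 45.733 = 0.921

FS = 0.92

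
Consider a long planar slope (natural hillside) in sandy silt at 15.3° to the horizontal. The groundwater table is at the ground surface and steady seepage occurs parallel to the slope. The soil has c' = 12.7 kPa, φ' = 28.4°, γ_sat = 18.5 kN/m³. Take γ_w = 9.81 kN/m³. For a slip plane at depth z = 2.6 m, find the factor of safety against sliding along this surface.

With seepage parallel to the slope and the water table at the surface, the effective normal stress on the slip plane uses the buoyant unit weight γ' = γ_sat − γ_w while the driving shear stress uses γ_sat:
FS = [c' + γ' z cos²β tanφ'] / [γ_sat z sinβ cosβ]
γ' = 18.5 − 9.81 = 8.69 kN/m³
Numerator = 12.7 + 8.69·2.6·cos²15.3°·tan28.4° = 12.7 + 8.69·2.6·0.9304·0.5407 = 24.066 kPa
Denominator = 18.5·2.6·sin15.3°·cos15.3° = 18.5·2.6·0.2639·0.9646 = 12.242 kPa
FS = 24.066 / 12.242 = 1.966

FS = 1.97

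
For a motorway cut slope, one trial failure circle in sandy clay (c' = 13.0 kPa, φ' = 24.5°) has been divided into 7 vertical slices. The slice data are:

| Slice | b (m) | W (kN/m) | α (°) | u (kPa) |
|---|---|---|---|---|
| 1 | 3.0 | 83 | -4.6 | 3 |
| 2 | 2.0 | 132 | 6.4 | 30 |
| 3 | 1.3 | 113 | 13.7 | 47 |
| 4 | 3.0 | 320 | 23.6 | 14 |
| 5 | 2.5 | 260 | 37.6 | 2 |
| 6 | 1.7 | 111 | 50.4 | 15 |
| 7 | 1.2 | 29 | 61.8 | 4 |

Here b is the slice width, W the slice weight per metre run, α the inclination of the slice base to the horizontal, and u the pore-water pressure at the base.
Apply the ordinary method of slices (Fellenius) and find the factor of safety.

FS = 1.25

Ordinary method of slices: FS = Σ[c'·Δl_i + (W_i cosα_i − u_i·Δl_i)·tanφ'] / Σ W_i sinα_i, with Δl_i = b_i / cosα_i.
Slice 1: Δl = 3.0/cos(-4.6°) = 3.010 m; N'_1 = 83·cos(-4.6°) − 3·3.010 = 73.7; c'Δl = 39.13; W sinα = -6.7
Slice 2: Δl = 2.0/cos6.4° = 2.013 m; N'_2 = 132·cos6.4° − 30·2.013 = 70.8; c'Δl = 26.16; W sinα = 14.7
Slice 3: Δl = 1.3/cos13.7° = 1.338 m; N'_3 = 113·cos13.7° − 47·1.338 = 46.9; c'Δl = 17.39; W sinα = 26.8
Slice 4: Δl = 3.0/cos23.6° = 3.274 m; N'_4 = 320·cos23.6° − 14·3.274 = 247.4; c'Δl = 42.56; W sinα = 128.1
Slice 5: Δl = 2.5/cos37.6° = 3.155 m; N'_5 = 260·cos37.6° − 2·3.155 = 199.7; c'Δl = 41.02; W sinα = 158.6
Slice 6: Δl = 1.7/cos50.4° = 2.667 m; N'_6 = 111·cos50.4° − 15·2.667 = 30.7; c'Δl = 34.67; W sinα = 85.5
Slice 7: Δl = 1.2/cos61.8° = 2.539 m; N'_7 = 29·cos61.8° − 4·2.539 = 3.5; c'Δl = 33.01; W sinα = 25.6
Σc'Δl = 233.9 kN/m; ΣN' = 672.8 kN/m; ΣW sinα = 432.7 kN/m
Resisting = 233.9 + 672.8·tan24.5° = 233.9 + 306.6 = 540.6 kN/m
FS = 540.6 / 432.7 = 1.249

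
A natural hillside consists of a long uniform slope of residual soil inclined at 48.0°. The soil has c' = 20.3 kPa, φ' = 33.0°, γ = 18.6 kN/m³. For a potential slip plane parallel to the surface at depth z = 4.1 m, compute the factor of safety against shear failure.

FS = 1.12

For an infinite slope with a slip plane parallel to the surface (no pore pressure): FS = [c' + γz cos²β tanφ'] / [γz sinβ cosβ].
γz = 18.6·4.1 = 76.26 kN/m²
Numerator = 20.3 + 76.26·cos²48.0°·tan33.0° = 20.3 + 76.26·0.4477·0.6494 = 42.474 kPa
Denominator = 76.26·sin48.0°·cos48.0° = 76.26·0.7431·0.6691 = 37.921 kPa
FS = 42.474 / 37.921 = 1.120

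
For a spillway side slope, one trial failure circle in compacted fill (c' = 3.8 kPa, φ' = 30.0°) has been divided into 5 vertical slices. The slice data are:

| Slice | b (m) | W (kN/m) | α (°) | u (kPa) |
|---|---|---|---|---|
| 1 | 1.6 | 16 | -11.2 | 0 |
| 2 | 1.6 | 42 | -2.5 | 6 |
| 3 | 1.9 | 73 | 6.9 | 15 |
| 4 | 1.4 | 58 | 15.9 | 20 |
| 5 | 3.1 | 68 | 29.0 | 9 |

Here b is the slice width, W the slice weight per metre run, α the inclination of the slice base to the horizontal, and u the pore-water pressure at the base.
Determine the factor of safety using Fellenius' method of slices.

Ordinary method of slices: FS = Σ[c'·Δl_i + (W_i cosα_i − u_i·Δl_i)·tanφ'] / Σ W_i sinα_i, with Δl_i = b_i / cosα_i.
Slice 1: Δl = 1.6/cos(-11.2°) = 1.631 m; N'_1 = 16·cos(-11.2°) − 0·1.631 = 15.7; c'Δl = 6.20; W sinα = -3.1
Slice 2: Δl = 1.6/cos(-2.5°) = 1.602 m; N'_2 = 42·cos(-2.5°) − 6·1.602 = 32.4; c'Δl = 6.09; W sinα = -1.8
Slice 3: Δl = 1.9/cos6.9° = 1.914 m; N'_3 = 73·cos6.9° − 15·1.914 = 43.8; c'Δl = 7.27; W sinα = 8.8
Slice 4: Δl = 1.4/cos15.9° = 1.456 m; N'_4 = 58·cos15.9° − 20·1.456 = 26.7; c'Δl = 5.53; W sinα = 15.9
Slice 5: Δl = 3.1/cos29.0° = 3.544 m; N'_5 = 68·cos29.0° − 9·3.544 = 27.6; c'Δl = 13.47; W sinα = 33.0
Σc'Δl = 38.6 kN/m; ΣN' = 146.1 kN/m; ΣW sinα = 52.7 kN/m
Resisting = 38.6 + 146.1·tan30.0° = 38.6 + 84.3 = 122.9 kN/m
FS = 122.9 / 52.7 = 2.332

FS = 2.33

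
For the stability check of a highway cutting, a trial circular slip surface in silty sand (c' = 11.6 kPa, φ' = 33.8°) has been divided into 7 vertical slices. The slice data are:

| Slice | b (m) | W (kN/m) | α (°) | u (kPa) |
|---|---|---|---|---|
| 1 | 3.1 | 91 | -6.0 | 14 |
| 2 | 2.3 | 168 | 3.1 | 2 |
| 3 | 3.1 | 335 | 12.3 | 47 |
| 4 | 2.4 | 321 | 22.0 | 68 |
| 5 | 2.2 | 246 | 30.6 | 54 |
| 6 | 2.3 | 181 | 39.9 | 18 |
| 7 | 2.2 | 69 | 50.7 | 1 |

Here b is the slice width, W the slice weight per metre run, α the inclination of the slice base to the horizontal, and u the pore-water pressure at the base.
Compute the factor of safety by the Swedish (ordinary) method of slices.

FS = 1.46

Ordinary method of slices: FS = Σ[c'·Δl_i + (W_i cosα_i − u_i·Δl_i)·tanφ'] / Σ W_i sinα_i, with Δl_i = b_i / cosα_i.
Slice 1: Δl = 3.1/cos(-6.0°) = 3.117 m; N'_1 = 91·cos(-6.0°) − 14·3.117 = 46.9; c'Δl = 36.16; W sinα = -9.5
Slice 2: Δl = 2.3/cos3.1° = 2.303 m; N'_2 = 168·cos3.1° − 2·2.303 = 163.1; c'Δl = 26.72; W sinα = 9.1
Slice 3: Δl = 3.1/cos12.3° = 3.173 m; N'_3 = 335·cos12.3° − 47·3.173 = 178.2; c'Δl = 36.80; W sinα = 71.4
Slice 4: Δl = 2.4/cos22.0° = 2.588 m; N'_4 = 321·cos22.0° − 68·2.588 = 121.6; c'Δl = 30.03; W sinα = 120.2
Slice 5: Δl = 2.2/cos30.6° = 2.556 m; N'_5 = 246·cos30.6° − 54·2.556 = 73.7; c'Δl = 29.65; W sinα = 125.2
Slice 6: Δl = 2.3/cos39.9° = 2.998 m; N'_6 = 181·cos39.9° − 18·2.998 = 84.9; c'Δl = 34.78; W sinα = 116.1
Slice 7: Δl = 2.2/cos50.7° = 3.473 m; N'_7 = 69·cos50.7° − 1·3.473 = 40.2; c'Δl = 40.29; W sinα = 53.4
Σc'Δl = 234.4 kN/m; ΣN' = 708.7 kN/m; ΣW sinα = 485.9 kN/m
Resisting = 234.4 + 708.7·tan33.8° = 234.4 + 474.4 = 708.8 kN/m
FS = 708.8 / 485.9 = 1.459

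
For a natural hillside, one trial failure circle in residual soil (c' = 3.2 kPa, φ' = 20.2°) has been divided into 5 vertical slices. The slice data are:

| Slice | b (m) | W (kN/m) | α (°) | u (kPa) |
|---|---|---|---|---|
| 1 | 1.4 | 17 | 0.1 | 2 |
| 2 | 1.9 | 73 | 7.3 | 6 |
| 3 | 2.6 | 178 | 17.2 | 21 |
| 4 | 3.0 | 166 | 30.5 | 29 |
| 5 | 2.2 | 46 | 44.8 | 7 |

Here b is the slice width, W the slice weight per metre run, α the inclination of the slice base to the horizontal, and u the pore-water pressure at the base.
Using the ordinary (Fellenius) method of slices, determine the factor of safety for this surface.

FS = 0.72

Ordinary method of slices: FS = Σ[c'·Δl_i + (W_i cosα_i − u_i·Δl_i)·tanφ'] / Σ W_i sinα_i, with Δl_i = b_i / cosα_i.
Slice 1: Δl = 1.4/cos0.1° = 1.400 m; N'_1 = 17·cos0.1° − 2·1.400 = 14.2; c'Δl = 4.48; W sinα = 0.0
Slice 2: Δl = 1.9/cos7.3° = 1.916 m; N'_2 = 73·cos7.3° − 6·1.916 = 60.9; c'Δl = 6.13; W sinα = 9.3
Slice 3: Δl = 2.6/cos17.2° = 2.722 m; N'_3 = 178·cos17.2° − 21·2.722 = 112.9; c'Δl = 8.71; W sinα = 52.6
Slice 4: Δl = 3.0/cos30.5° = 3.482 m; N'_4 = 166·cos30.5° − 29·3.482 = 42.1; c'Δl = 11.14; W sinα = 84.3
Slice 5: Δl = 2.2/cos44.8° = 3.100 m; N'_5 = 46·cos44.8° − 7·3.100 = 10.9; c'Δl = 9.92; W sinα = 32.4
Σc'Δl = 40.4 kN/m; ΣN' = 241.0 kN/m; ΣW sinα = 178.6 kN/m
Resisting = 40.4 + 241.0·tan20.2° = 40.4 + 88.7 = 129.1 kN/m
FS = 129.1 / 178.6 = 0.723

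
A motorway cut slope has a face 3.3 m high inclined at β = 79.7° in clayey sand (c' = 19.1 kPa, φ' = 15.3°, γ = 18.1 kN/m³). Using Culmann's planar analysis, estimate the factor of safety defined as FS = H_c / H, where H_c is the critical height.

H_c = (4c'/γ) · sinβ cosφ' / [1 − cos(β − φ')]
    = (4·19.1/18.1) · sin79.7°·cos15.3° / [1 − cos64.4°]
    = 4.221 · 0.9490 / 0.5679 = 7.05 m
FS = H_c / H = 7.05 / 3.3 = 2.137

FS = 2.14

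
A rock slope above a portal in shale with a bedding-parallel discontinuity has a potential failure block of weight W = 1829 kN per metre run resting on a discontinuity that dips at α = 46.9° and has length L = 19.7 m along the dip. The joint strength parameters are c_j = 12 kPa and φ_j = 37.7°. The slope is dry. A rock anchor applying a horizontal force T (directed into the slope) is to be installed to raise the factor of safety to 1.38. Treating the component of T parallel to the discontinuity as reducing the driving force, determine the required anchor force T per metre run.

Resolving forces along and normal to the sliding plane, with the horizontal anchor force T adding T·sinα to the effective normal force and T·cosα acting up the plane against the driving force:
FS = [c_jL + (W cosα + T sinα) tanφ_j] / [W sinα − T cosα]
Without the anchor: N' = 1249.7 kN/m, driving T_d = 1335.5 kN/m, resisting R = 12·19.7 + 1249.7·tan37.7° = 1202.3 kN/m, FS = 0.90.
Setting FS = 1.38 and solving for T:
1.38·(1335.5 − T cos46.9°) = 1202.3 + T sin46.9°·tan37.7°
T·(sin46.9°·tan37.7° + 1.38·cos46.9°) = 1.38·1335.5 − 1202.3
T·(0.7302·0.7729 + 1.38·0.6833) = 1842.9 − 1202.3 = 640.7
T·1.5073 = 640.7
T = 425.1 kN/m

T = 425 kN/m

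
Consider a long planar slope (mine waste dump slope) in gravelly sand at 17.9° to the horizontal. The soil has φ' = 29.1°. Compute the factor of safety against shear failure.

FS = 1.72

For a dry cohesionless infinite slope the factor of safety is FS = tanφ' / tanβ.
FS = tan29.1° / tan17.9° = 0.5566 / 0.3230 = 1.723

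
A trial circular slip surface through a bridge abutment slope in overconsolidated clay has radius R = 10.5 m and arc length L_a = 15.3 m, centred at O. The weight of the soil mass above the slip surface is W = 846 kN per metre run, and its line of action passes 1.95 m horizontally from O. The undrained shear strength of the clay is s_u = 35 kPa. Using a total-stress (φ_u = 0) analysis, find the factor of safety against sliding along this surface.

Taking moments about the centre O, the resisting moment is provided by the undrained shear strength acting along the arc:
M_R = s_u·L_a·R = 35·15.30·10.5 = 5622.8 kN·m/m
M_D = W·d = 846·1.95 = 1649.7 kN·m/m
FS = M_R / M_D = 5622.8 / 1649.7 = 3.408

FS = 3.41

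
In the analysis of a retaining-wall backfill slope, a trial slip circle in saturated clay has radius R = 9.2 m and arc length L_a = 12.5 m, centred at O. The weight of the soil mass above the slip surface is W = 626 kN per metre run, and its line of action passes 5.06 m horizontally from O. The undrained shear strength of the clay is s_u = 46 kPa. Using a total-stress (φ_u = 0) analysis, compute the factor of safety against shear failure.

Taking moments about the centre O, the resisting moment is provided by the undrained shear strength acting along the arc:
M_R = s_u·L_a·R = 46·12.50·9.2 = 5290.0 kN·m/m
M_D = W·d = 626·5.06 = 3167.6 kN·m/m
FS = M_R / M_D = 5290.0 / 3167.6 = 1.670

FS = 1.67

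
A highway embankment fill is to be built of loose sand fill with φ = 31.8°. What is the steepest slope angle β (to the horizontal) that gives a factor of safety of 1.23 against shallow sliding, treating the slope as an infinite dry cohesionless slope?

β = 26.8°

For an infinite dry cohesionless slope FS = tanφ/tanβ, so tanβ = tanφ / FS.
tanβ = tan31.8° / 1.23 = 0.6200 / 1.23 = 0.5041
β = arctan(0.5041) = 26.75°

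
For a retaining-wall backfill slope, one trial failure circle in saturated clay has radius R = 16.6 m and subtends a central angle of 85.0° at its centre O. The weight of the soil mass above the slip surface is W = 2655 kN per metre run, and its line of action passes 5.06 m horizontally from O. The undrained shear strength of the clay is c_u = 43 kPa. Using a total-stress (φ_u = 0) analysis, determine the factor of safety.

Taking moments about the centre O, the resisting moment is provided by the undrained shear strength acting along the arc:
Arc length L_a = R·θ = 16.6·(85.0°·π/180) = 16.6·1.4835 = 24.63 m
M_R = c_u·L_a·R = 43·24.63·16.6 = 17578.5 kN·m/m
M_D = W·d = 2655·5.06 = 13434.3 kN·m/m
FS = M_R / M_D = 17578.5 / 13434.3 = 1.308

FS = 1.31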